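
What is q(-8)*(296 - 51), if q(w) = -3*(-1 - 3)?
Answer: 2940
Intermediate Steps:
q(w) = 12 (q(w) = -3*(-4) = 12)
q(-8)*(296 - 51) = 12*(296 - 51) = 12*245 = 2940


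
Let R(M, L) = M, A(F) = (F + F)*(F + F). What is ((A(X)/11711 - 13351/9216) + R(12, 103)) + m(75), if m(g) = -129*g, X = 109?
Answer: -1042632202265/107928576 ≈ -9660.4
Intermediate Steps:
A(F) = 4*F² (A(F) = (2*F)*(2*F) = 4*F²)
((A(X)/11711 - 13351/9216) + R(12, 103)) + m(75) = (((4*109²)/11711 - 13351/9216) + 12) - 129*75 = (((4*11881)*(1/11711) - 13351*1/9216) + 12) - 9675 = ((47524*(1/11711) - 13351/9216) + 12) - 9675 = ((47524/11711 - 13351/9216) + 12) - 9675 = (281627623/107928576 + 12) - 9675 = 1576770535/107928576 - 9675 = -1042632202265/107928576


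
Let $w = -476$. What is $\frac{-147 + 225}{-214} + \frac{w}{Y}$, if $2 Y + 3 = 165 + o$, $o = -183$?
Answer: $\frac{14435}{321} \approx 44.969$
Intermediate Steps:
$Y = - \frac{21}{2}$ ($Y = - \frac{3}{2} + \frac{165 - 183}{2} = - \frac{3}{2} + \frac{1}{2} \left(-18\right) = - \frac{3}{2} - 9 = - \frac{21}{2} \approx -10.5$)
$\frac{-147 + 225}{-214} + \frac{w}{Y} = \frac{-147 + 225}{-214} - \frac{476}{- \frac{21}{2}} = 78 \left(- \frac{1}{214}\right) - - \frac{136}{3} = - \frac{39}{107} + \frac{136}{3} = \frac{14435}{321}$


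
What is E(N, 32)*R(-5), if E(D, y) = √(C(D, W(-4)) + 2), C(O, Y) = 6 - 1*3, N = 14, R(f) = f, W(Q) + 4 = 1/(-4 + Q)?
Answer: -5*√5 ≈ -11.180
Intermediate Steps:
W(Q) = -4 + 1/(-4 + Q)
C(O, Y) = 3 (C(O, Y) = 6 - 3 = 3)
E(D, y) = √5 (E(D, y) = √(3 + 2) = √5)
E(N, 32)*R(-5) = √5*(-5) = -5*√5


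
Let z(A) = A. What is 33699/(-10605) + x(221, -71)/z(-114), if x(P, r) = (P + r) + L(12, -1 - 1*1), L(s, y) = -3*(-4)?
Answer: -308872/67165 ≈ -4.5987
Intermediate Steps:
L(s, y) = 12
x(P, r) = 12 + P + r (x(P, r) = (P + r) + 12 = 12 + P + r)
33699/(-10605) + x(221, -71)/z(-114) = 33699/(-10605) + (12 + 221 - 71)/(-114) = 33699*(-1/10605) + 162*(-1/114) = -11233/3535 - 27/19 = -308872/67165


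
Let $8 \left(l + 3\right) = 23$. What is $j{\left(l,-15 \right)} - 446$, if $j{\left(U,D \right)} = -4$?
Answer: $-450$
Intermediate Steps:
$l = - \frac{1}{8}$ ($l = -3 + \frac{1}{8} \cdot 23 = -3 + \frac{23}{8} = - \frac{1}{8} \approx -0.125$)
$j{\left(l,-15 \right)} - 446 = -4 - 446 = -450$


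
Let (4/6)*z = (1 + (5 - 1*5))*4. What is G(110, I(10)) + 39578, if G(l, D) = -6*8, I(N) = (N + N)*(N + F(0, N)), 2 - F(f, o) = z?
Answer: 39530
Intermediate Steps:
z = 6 (z = 3*((1 + (5 - 1*5))*4)/2 = 3*((1 + (5 - 5))*4)/2 = 3*((1 + 0)*4)/2 = 3*(1*4)/2 = (3/2)*4 = 6)
F(f, o) = -4 (F(f, o) = 2 - 1*6 = 2 - 6 = -4)
I(N) = 2*N*(-4 + N) (I(N) = (N + N)*(N - 4) = (2*N)*(-4 + N) = 2*N*(-4 + N))
G(l, D) = -48
G(110, I(10)) + 39578 = -48 + 39578 = 39530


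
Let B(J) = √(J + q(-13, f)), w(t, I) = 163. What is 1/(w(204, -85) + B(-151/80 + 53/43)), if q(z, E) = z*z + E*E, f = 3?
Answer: 560720/90787293 - 4*√131164405/90787293 ≈ 0.0056716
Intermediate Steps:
q(z, E) = E² + z² (q(z, E) = z² + E² = E² + z²)
B(J) = √(178 + J) (B(J) = √(J + (3² + (-13)²)) = √(J + (9 + 169)) = √(J + 178) = √(178 + J))
1/(w(204, -85) + B(-151/80 + 53/43)) = 1/(163 + √(178 + (-151/80 + 53/43))) = 1/(163 + √(178 - 2253/3440)) = 1/(163 + √(610067/3440)) = 1/(163 + √131164405/860)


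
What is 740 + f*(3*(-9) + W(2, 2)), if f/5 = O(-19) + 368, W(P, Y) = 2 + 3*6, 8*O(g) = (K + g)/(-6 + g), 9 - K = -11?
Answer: -485593/40 ≈ -12140.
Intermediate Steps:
K = 20 (K = 9 - 1*(-11) = 9 + 11 = 20)
O(g) = (20 + g)/(8*(-6 + g)) (O(g) = ((20 + g)/(-6 + g))/8 = (20 + g)/(8*(-6 + g)))
W(P, Y) = 20 (W(P, Y) = 2 + 18 = 20)
f = 73599/40 (f = 5*((20 - 19)/(8*(-6 - 19)) + 368) = 5*((1/8)*1/(-25) + 368) = 5*((1/8)*(-1/25)*1 + 368) = 5*(-1/200 + 368) = 5*(73599/200) = 73599/40 ≈ 1840.0)
740 + f*(3*(-9) + W(2, 2)) = 740 + 73599*(3*(-9) + 20)/40 = 740 + 73599*(-27 + 20)/40 = 740 + (73599/40)*(-7) = 740 - 515193/40 = -485593/40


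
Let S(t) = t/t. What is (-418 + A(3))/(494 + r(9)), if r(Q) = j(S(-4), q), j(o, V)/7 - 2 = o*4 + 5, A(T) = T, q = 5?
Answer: -415/571 ≈ -0.72680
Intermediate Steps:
S(t) = 1
j(o, V) = 49 + 28*o (j(o, V) = 14 + 7*(o*4 + 5) = 14 + 7*(4*o + 5) = 14 + 7*(5 + 4*o) = 14 + (35 + 28*o) = 49 + 28*o)
r(Q) = 77 (r(Q) = 49 + 28*1 = 49 + 28 = 77)
(-418 + A(3))/(494 + r(9)) = (-418 + 3)/(494 + 77) = -415/571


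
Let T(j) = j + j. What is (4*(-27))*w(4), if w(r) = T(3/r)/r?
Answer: -81/2 ≈ -40.500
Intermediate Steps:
T(j) = 2*j
w(r) = 6/r² (w(r) = (2*(3/r))/r = (6/r)/r = 6/r²)
(4*(-27))*w(4) = (4*(-27))*(6/4²) = -648/16 = -108*3/8 = -81/2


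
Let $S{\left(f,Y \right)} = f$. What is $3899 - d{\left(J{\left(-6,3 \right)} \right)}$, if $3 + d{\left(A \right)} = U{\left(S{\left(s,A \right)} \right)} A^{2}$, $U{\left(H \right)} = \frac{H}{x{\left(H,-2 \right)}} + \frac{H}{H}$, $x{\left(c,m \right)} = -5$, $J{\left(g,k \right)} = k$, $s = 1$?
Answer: $\frac{19474}{5} \approx 3894.8$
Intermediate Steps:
$U{\left(H \right)} = 1 - \frac{H}{5}$ ($U{\left(H \right)} = \frac{H}{-5} + \frac{H}{H} = H \left(- \frac{1}{5}\right) + 1 = - \frac{H}{5} + 1 = 1 - \frac{H}{5}$)
$d{\left(A \right)} = -3 + \frac{4 A^{2}}{5}$ ($d{\left(A \right)} = -3 + \left(1 - \frac{1}{5}\right) A^{2} = -3 + \frac{4 A^{2}}{5}$)
$3899 - d{\left(J{\left(-6,3 \right)} \right)} = 3899 - \left(-3 + \frac{4 \cdot 3^{2}}{5}\right) = 3899 - \left(-3 + \frac{4}{5} \cdot 9\right) = 3899 - \left(-3 + \frac{36}{5}\right) = 3899 - \frac{21}{5} = \frac{19474}{5}$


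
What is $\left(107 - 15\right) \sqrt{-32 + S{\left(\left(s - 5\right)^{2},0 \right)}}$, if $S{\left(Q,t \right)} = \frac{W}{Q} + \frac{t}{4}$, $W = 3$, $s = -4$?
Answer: $\frac{92 i \sqrt{2589}}{9} \approx 520.13 i$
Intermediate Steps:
$S{\left(Q,t \right)} = \frac{3}{Q} + \frac{t}{4}$
$\left(107 - 15\right) \sqrt{-32 + S{\left(\left(s - 5\right)^{2},0 \right)}} = \left(107 - 15\right) \sqrt{-32 + \left(\frac{3}{\left(-4 - 5\right)^{2}} + \frac{1}{4} \cdot 0\right)} = 92 \sqrt{-32 + \left(\frac{3}{\left(-9\right)^{2}} + 0\right)} = 92 \sqrt{-32 + \left(\frac{3}{81} + 0\right)} = 92 \sqrt{-32 + \left(3 \cdot \frac{1}{81} + 0\right)} = 92 \sqrt{-32 + \left(\frac{1}{27} + 0\right)} = 92 \sqrt{-32 + \frac{1}{27}} = 92 \sqrt{- \frac{863}{27}} = 92 \frac{i \sqrt{2589}}{9} = \frac{92 i \sqrt{2589}}{9}$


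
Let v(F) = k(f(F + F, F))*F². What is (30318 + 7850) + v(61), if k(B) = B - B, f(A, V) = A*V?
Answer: 38168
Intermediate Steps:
k(B) = 0
v(F) = 0 (v(F) = 0*F² = 0)
(30318 + 7850) + v(61) = (30318 + 7850) + 0 = 38168 + 0 = 38168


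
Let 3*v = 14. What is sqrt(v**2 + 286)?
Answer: sqrt(2770)/3 ≈ 17.544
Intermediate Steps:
v = 14/3 (v = (1/3)*14 = 14/3 ≈ 4.6667)
sqrt(v**2 + 286) = sqrt((14/3)**2 + 286) = sqrt(196/9 + 286) = sqrt(2770/9) = sqrt(2770)/3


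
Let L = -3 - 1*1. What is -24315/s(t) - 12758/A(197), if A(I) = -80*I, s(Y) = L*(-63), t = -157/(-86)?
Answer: -15832891/165480 ≈ -95.679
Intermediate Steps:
L = -4 (L = -3 - 1 = -4)
t = 157/86 (t = -157*(-1/86) = 157/86 ≈ 1.8256)
s(Y) = 252 (s(Y) = -4*(-63) = 252)
-24315/s(t) - 12758/A(197) = -24315/252 - 12758/((-80*197)) = -24315*1/252 - 12758/(-15760) = -8105/84 - 12758*(-1/15760) = -8105/84 + 6379/7880 = -15832891/165480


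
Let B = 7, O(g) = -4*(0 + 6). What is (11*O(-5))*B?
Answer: -1848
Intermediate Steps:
O(g) = -24 (O(g) = -4*6 = -24)
(11*O(-5))*B = (11*(-24))*7 = -264*7 = -1848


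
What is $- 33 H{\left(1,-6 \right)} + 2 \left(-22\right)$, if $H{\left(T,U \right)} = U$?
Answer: $154$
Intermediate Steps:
$- 33 H{\left(1,-6 \right)} + 2 \left(-22\right) = \left(-33\right) \left(-6\right) + 2 \left(-22\right) = 198 - 44 = 154$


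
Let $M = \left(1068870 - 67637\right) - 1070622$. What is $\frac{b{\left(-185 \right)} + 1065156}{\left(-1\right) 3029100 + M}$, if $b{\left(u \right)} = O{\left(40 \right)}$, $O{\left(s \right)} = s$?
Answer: $- \frac{1065196}{3098489} \approx -0.34378$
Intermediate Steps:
$b{\left(u \right)} = 40$
$M = -69389$ ($M = 1001233 - 1070622 = -69389$)
$\frac{b{\left(-185 \right)} + 1065156}{\left(-1\right) 3029100 + M} = \frac{40 + 1065156}{\left(-1\right) 3029100 - 69389} = \frac{1065196}{-3029100 - 69389} = \frac{1065196}{-3098489} = 1065196 \left(- \frac{1}{3098489}\right) = - \frac{1065196}{3098489}$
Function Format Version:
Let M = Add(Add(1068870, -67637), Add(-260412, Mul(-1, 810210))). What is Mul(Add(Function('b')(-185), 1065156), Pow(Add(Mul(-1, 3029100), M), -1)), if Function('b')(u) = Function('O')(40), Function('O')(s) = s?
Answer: Rational(-1065196, 3098489) ≈ -0.34378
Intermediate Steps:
Function('b')(u) = 40
M = -69389 (M = Add(1001233, Add(-260412, -810210)) = Add(1001233, -1070622) = -69389)
Mul(Add(Function('b')(-185), 1065156), Pow(Add(Mul(-1, 3029100), M), -1)) = Mul(Add(40, 1065156), Pow(Add(Mul(-1, 3029100), -69389), -1)) = Mul(1065196, Pow(Add(-3029100, -69389), -1)) = Mul(1065196, Pow(-3098489, -1)) = Mul(1065196, Rational(-1, 3098489)) = Rational(-1065196, 3098489)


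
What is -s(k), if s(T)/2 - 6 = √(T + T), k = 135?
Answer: -12 - 6*√30 ≈ -44.863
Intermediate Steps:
s(T) = 12 + 2*√2*√T (s(T) = 12 + 2*√(T + T) = 12 + 2*√(2*T) = 12 + 2*(√2*√T) = 12 + 2*√2*√T)
-s(k) = -(12 + 2*√2*√135) = -(12 + 2*√2*(3*√15)) = -(12 + 6*√30) = -12 - 6*√30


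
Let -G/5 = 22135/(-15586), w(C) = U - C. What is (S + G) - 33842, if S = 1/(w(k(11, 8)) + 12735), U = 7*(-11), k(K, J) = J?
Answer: -1667746701866/49290725 ≈ -33835.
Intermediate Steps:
U = -77
w(C) = -77 - C
G = 110675/15586 (G = -110675/(-15586) = -110675*(-1)/15586 = -5*(-22135/15586) = 110675/15586 ≈ 7.1009)
S = 1/12650 (S = 1/((-77 - 1*8) + 12735) = 1/((-77 - 8) + 12735) = 1/(-85 + 12735) = 1/12650 ≈ 7.9051e-5)
(S + G) - 33842 = (1/12650 + 110675/15586) - 33842 = 350013584/49290725 - 33842 = -1667746701866/49290725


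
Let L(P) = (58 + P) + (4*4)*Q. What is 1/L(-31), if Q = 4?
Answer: 1/91 ≈ 0.010989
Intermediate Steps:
L(P) = 122 + P (L(P) = (58 + P) + (4*4)*4 = (58 + P) + 16*4 = (58 + P) + 64 = 122 + P)
1/L(-31) = 1/(122 - 31) = 1/91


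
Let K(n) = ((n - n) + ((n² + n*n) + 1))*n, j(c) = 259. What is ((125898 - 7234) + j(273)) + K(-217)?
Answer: -20317920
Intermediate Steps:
K(n) = n*(1 + 2*n²) (K(n) = (0 + ((n² + n²) + 1))*n = (0 + (2*n² + 1))*n = (0 + (1 + 2*n²))*n = (1 + 2*n²)*n = n*(1 + 2*n²))
((125898 - 7234) + j(273)) + K(-217) = ((125898 - 7234) + 259) + (-217 + 2*(-217)³) = (118664 + 259) + (-217 + 2*(-10218313)) = 118923 + (-217 - 20436626) = 118923 - 20436843 = -20317920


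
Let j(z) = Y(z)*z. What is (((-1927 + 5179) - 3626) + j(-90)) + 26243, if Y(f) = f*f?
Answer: -703131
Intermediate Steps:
Y(f) = f²
j(z) = z³ (j(z) = z²*z = z³)
(((-1927 + 5179) - 3626) + j(-90)) + 26243 = (((-1927 + 5179) - 3626) + (-90)³) + 26243 = ((3252 - 3626) - 729000) + 26243 = (-374 - 729000) + 26243 = -729374 + 26243 = -703131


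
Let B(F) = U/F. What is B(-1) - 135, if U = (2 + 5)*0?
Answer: -135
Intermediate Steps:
U = 0 (U = 7*0 = 0)
B(F) = 0 (B(F) = 0/F = 0)
B(-1) - 135 = 0 - 135 = -135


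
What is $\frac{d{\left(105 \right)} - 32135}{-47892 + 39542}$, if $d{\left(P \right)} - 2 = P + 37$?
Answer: $\frac{31991}{8350} \approx 3.8313$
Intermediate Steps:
$d{\left(P \right)} = 39 + P$ ($d{\left(P \right)} = 2 + \left(P + 37\right) = 2 + \left(37 + P\right) = 39 + P$)
$\frac{d{\left(105 \right)} - 32135}{-47892 + 39542} = \frac{\left(39 + 105\right) - 32135}{-47892 + 39542} = \frac{144 - 32135}{-8350} = \left(-31991\right) \left(- \frac{1}{8350}\right) = \frac{31991}{8350}$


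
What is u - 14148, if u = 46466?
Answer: 32318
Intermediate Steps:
u - 14148 = 46466 - 14148 = 32318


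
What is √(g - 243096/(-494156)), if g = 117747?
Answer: √10633423814517/9503 ≈ 343.14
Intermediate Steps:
√(g - 243096/(-494156)) = √(117747 - 243096/(-494156)) = √(117747 - 243096*(-1/494156)) = √(117747 + 60774/123539) = √(14546407407/123539) = √10633423814517/9503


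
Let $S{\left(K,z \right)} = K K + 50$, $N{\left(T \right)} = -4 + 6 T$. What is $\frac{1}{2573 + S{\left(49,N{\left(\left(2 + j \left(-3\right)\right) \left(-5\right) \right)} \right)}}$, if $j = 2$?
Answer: $\frac{1}{5024} \approx 0.00019904$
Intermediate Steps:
$S{\left(K,z \right)} = 50 + K^{2}$ ($S{\left(K,z \right)} = K^{2} + 50 = 50 + K^{2}$)
$\frac{1}{2573 + S{\left(49,N{\left(\left(2 + j \left(-3\right)\right) \left(-5\right) \right)} \right)}} = \frac{1}{2573 + \left(50 + 49^{2}\right)} = \frac{1}{2573 + \left(50 + 2401\right)} = \frac{1}{2573 + 2451} = \frac{1}{5024}$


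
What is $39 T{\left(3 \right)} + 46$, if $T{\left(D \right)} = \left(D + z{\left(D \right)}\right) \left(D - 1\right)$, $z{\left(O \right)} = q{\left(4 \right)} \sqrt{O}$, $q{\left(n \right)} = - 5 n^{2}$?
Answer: $280 - 6240 \sqrt{3} \approx -10528.0$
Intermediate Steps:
$z{\left(O \right)} = - 80 \sqrt{O}$ ($z{\left(O \right)} = - 5 \cdot 4^{2} \sqrt{O} = \left(-5\right) 16 \sqrt{O} = - 80 \sqrt{O}$)
$T{\left(D \right)} = \left(-1 + D\right) \left(D - 80 \sqrt{D}\right)$ ($T{\left(D \right)} = \left(D - 80 \sqrt{D}\right) \left(D - 1\right) = \left(D - 80 \sqrt{D}\right) \left(-1 + D\right) = \left(-1 + D\right) \left(D - 80 \sqrt{D}\right)$)
$39 T{\left(3 \right)} + 46 = 39 \left(3^{2} - 3 - 80 \cdot 3^{\frac{3}{2}} + 80 \sqrt{3}\right) + 46 = 39 \left(9 - 3 - 80 \cdot 3 \sqrt{3} + 80 \sqrt{3}\right) + 46 = 39 \left(9 - 3 - 240 \sqrt{3} + 80 \sqrt{3}\right) + 46 = 39 \left(6 - 160 \sqrt{3}\right) + 46 = \left(234 - 6240 \sqrt{3}\right) + 46 = 280 - 6240 \sqrt{3}$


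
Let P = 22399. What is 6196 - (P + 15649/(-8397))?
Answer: -136040942/8397 ≈ -16201.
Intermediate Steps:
6196 - (P + 15649/(-8397)) = 6196 - (22399 + 15649/(-8397)) = 6196 - (22399 + 15649*(-1/8397)) = 6196 - (22399 - 15649/8397) = 6196 - 1*188068754/8397 = 6196 - 188068754/8397 = -136040942/8397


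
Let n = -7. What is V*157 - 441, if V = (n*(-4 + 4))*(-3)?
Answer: -441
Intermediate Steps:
V = 0 (V = -7*(-4 + 4)*(-3) = -7*0*(-3) = 0*(-3) = 0)
V*157 - 441 = 0*157 - 441 = 0 - 441 = -441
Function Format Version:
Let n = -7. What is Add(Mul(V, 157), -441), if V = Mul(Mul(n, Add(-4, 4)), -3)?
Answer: -441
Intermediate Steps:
V = 0 (V = Mul(Mul(-7, Add(-4, 4)), -3) = Mul(Mul(-7, 0), -3) = Mul(0, -3) = 0)
Add(Mul(V, 157), -441) = Add(Mul(0, 157), -441) = Add(0, -441) = -441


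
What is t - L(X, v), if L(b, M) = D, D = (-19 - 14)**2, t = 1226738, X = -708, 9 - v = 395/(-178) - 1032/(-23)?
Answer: 1225649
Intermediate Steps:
v = -137765/4094 (v = 9 - (395/(-178) - 1032/(-23)) = 9 - (395*(-1/178) - 1032*(-1/23)) = 9 - (-395/178 + 1032/23) = 9 - 1*174611/4094 = 9 - 174611/4094 = -137765/4094 ≈ -33.650)
D = 1089 (D = (-33)**2 = 1089)
L(b, M) = 1089
t - L(X, v) = 1226738 - 1*1089 = 1226738 - 1089 = 1225649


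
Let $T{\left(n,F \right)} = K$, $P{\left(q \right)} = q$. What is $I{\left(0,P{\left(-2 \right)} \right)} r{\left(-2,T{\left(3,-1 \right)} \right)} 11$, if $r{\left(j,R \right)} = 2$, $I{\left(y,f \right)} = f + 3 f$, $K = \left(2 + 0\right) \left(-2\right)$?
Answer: $-176$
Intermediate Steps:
$K = -4$ ($K = 2 \left(-2\right) = -4$)
$T{\left(n,F \right)} = -4$
$I{\left(y,f \right)} = 4 f$
$I{\left(0,P{\left(-2 \right)} \right)} r{\left(-2,T{\left(3,-1 \right)} \right)} 11 = 4 \left(-2\right) 2 \cdot 11 = \left(-8\right) 2 \cdot 11 = \left(-16\right) 11 = -176$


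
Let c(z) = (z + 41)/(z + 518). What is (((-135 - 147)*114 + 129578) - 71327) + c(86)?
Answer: 15766339/604 ≈ 26103.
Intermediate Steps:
c(z) = (41 + z)/(518 + z)
(((-135 - 147)*114 + 129578) - 71327) + c(86) = (((-135 - 147)*114 + 129578) - 71327) + (41 + 86)/(518 + 86) = ((-282*114 + 129578) - 71327) + 127/604 = ((-32148 + 129578) - 71327) + (1/604)*127 = (97430 - 71327) + 127/604 = 26103 + 127/604 = 15766339/604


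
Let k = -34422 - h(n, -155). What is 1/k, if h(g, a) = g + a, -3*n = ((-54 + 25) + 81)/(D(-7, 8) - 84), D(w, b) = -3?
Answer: -261/8943739 ≈ -2.9182e-5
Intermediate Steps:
n = 52/261 (n = -((-54 + 25) + 81)/(3*(-3 - 84)) = -(-29 + 81)/(3*(-87)) = -52*(-1)/(3*87) = -1/3*(-52/87) = 52/261 ≈ 0.19923)
h(g, a) = a + g
k = -8943739/261 (k = -34422 - (-155 + 52/261) = -34422 - 1*(-40403/261) = -34422 + 40403/261 = -8943739/261 ≈ -34267.)
1/k = 1/(-8943739/261) = -261/8943739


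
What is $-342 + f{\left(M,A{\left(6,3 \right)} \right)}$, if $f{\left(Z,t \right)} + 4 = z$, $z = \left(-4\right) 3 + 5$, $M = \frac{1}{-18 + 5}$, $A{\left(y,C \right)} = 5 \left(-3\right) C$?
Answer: $-353$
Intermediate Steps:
$A{\left(y,C \right)} = - 15 C$
$M = - \frac{1}{13}$ ($M = \frac{1}{-13} = - \frac{1}{13} \approx -0.076923$)
$z = -7$ ($z = -12 + 5 = -7$)
$f{\left(Z,t \right)} = -11$ ($f{\left(Z,t \right)} = -4 - 7 = -11$)
$-342 + f{\left(M,A{\left(6,3 \right)} \right)} = -342 - 11 = -353$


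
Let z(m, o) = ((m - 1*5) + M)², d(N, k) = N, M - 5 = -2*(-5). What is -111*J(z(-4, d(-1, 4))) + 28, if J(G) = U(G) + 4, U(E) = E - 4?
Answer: -3968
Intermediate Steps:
M = 15 (M = 5 - 2*(-5) = 5 + 10 = 15)
U(E) = -4 + E
z(m, o) = (10 + m)² (z(m, o) = ((m - 1*5) + 15)² = ((m - 5) + 15)² = ((-5 + m) + 15)² = (10 + m)²)
J(G) = G (J(G) = (-4 + G) + 4 = G)
-111*J(z(-4, d(-1, 4))) + 28 = -111*(10 - 4)² + 28 = -111*6² + 28 = -111*36 + 28 = -3996 + 28 = -3968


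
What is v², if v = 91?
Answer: 8281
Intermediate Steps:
v² = 91² = 8281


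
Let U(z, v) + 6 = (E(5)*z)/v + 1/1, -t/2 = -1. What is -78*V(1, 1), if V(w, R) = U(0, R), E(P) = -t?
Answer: 390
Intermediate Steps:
t = 2 (t = -2*(-1) = 2)
E(P) = -2 (E(P) = -1*2 = -2)
U(z, v) = -5 - 2*z/v (U(z, v) = -6 + ((-2*z)/v + 1/1) = -6 + (-2*z/v + 1*1) = -6 + (-2*z/v + 1) = -6 + (1 - 2*z/v) = -5 - 2*z/v)
V(w, R) = -5 (V(w, R) = -5 - 2*0/R = -5 + 0 = -5)
-78*V(1, 1) = -78*(-5) = 390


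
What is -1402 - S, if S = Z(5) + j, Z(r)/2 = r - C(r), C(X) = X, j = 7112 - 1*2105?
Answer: -6409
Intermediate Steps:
j = 5007 (j = 7112 - 2105 = 5007)
Z(r) = 0 (Z(r) = 2*(r - r) = 2*0 = 0)
S = 5007 (S = 0 + 5007 = 5007)
-1402 - S = -1402 - 1*5007 = -1402 - 5007 = -6409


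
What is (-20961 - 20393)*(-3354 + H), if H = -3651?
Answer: 289684770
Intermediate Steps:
(-20961 - 20393)*(-3354 + H) = (-20961 - 20393)*(-3354 - 3651) = -41354*(-7005) = 289684770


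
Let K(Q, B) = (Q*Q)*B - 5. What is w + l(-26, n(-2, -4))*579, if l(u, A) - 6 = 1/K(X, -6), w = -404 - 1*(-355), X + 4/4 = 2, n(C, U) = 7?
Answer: 37096/11 ≈ 3372.4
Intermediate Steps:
X = 1 (X = -1 + 2 = 1)
K(Q, B) = -5 + B*Q² (K(Q, B) = Q²*B - 5 = B*Q² - 5 = -5 + B*Q²)
w = -49 (w = -404 + 355 = -49)
l(u, A) = 65/11 (l(u, A) = 6 + 1/(-5 - 6*1²) = 6 + 1/(-5 - 6*1) = 6 + 1/(-5 - 6) = 6 + 1/(-11) = 6 - 1/11 = 65/11)
w + l(-26, n(-2, -4))*579 = -49 + (65/11)*579 = -49 + 37635/11 = 37096/11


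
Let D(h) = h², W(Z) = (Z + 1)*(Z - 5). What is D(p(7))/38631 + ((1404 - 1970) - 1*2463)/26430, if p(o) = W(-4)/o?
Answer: -1904794727/16676616390 ≈ -0.11422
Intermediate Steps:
W(Z) = (1 + Z)*(-5 + Z)
p(o) = 27/o (p(o) = (-5 + (-4)² - 4*(-4))/o = (-5 + 16 + 16)/o = 27/o)
D(p(7))/38631 + ((1404 - 1970) - 1*2463)/26430 = (27/7)²/38631 + ((1404 - 1970) - 1*2463)/26430 = (27*(⅐))²*(1/38631) + (-566 - 2463)*(1/26430) = (27/7)²*(1/38631) - 3029*1/26430 = (729/49)*(1/38631) - 3029/26430 = 243/630973 - 3029/26430 = -1904794727/16676616390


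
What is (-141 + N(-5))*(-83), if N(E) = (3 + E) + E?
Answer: 12284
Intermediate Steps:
N(E) = 3 + 2*E
(-141 + N(-5))*(-83) = (-141 + (3 + 2*(-5)))*(-83) = (-141 + (3 - 10))*(-83) = (-141 - 7)*(-83) = -148*(-83) = 12284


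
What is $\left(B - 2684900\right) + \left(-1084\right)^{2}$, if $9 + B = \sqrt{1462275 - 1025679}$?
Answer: $-1509853 + 2 \sqrt{109149} \approx -1.5092 \cdot 10^{6}$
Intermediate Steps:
$B = -9 + 2 \sqrt{109149}$ ($B = -9 + \sqrt{1462275 - 1025679} = -9 + \sqrt{436596} = -9 + 2 \sqrt{109149} \approx 651.75$)
$\left(B - 2684900\right) + \left(-1084\right)^{2} = \left(\left(-9 + 2 \sqrt{109149}\right) - 2684900\right) + \left(-1084\right)^{2} = \left(-2684909 + 2 \sqrt{109149}\right) + 1175056 = -1509853 + 2 \sqrt{109149}$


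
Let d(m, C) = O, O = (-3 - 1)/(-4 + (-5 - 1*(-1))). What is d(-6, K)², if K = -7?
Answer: ¼ ≈ 0.25000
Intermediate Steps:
O = ½ (O = -4/(-4 + (-5 + 1)) = -4/(-4 - 4) = -4/(-8) = -4*(-⅛) = ½ ≈ 0.50000)
d(m, C) = ½
d(-6, K)² = (½)² = ¼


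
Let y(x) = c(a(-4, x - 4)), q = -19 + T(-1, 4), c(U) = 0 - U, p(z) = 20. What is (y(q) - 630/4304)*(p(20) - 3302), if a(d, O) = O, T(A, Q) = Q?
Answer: -66580293/1076 ≈ -61878.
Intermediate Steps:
c(U) = -U
q = -15 (q = -19 + 4 = -15)
y(x) = 4 - x (y(x) = -(x - 4) = -(-4 + x) = 4 - x)
(y(q) - 630/4304)*(p(20) - 3302) = ((4 - 1*(-15)) - 630/4304)*(20 - 3302) = ((4 + 15) - 630*1/4304)*(-3282) = (19 - 315/2152)*(-3282) = (40573/2152)*(-3282) = -66580293/1076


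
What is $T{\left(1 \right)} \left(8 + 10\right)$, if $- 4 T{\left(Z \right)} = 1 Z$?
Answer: $- \frac{9}{2} \approx -4.5$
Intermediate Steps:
$T{\left(Z \right)} = - \frac{Z}{4}$ ($T{\left(Z \right)} = - \frac{1 Z}{4} = - \frac{Z}{4}$)
$T{\left(1 \right)} \left(8 + 10\right) = \left(- \frac{1}{4}\right) 1 \left(8 + 10\right) = \left(- \frac{1}{4}\right) 18 = - \frac{9}{2}$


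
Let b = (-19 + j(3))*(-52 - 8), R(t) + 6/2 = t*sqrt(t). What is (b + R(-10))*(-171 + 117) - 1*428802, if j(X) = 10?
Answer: -457800 + 540*I*sqrt(10) ≈ -4.578e+5 + 1707.6*I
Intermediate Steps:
R(t) = -3 + t**(3/2) (R(t) = -3 + t*sqrt(t) = -3 + t**(3/2))
b = 540 (b = (-19 + 10)*(-52 - 8) = -9*(-60) = 540)
(b + R(-10))*(-171 + 117) - 1*428802 = (540 + (-3 + (-10)**(3/2)))*(-171 + 117) - 1*428802 = (540 + (-3 - 10*I*sqrt(10)))*(-54) - 428802 = (537 - 10*I*sqrt(10))*(-54) - 428802 = (-28998 + 540*I*sqrt(10)) - 428802 = -457800 + 540*I*sqrt(10)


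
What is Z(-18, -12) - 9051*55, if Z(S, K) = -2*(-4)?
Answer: -497797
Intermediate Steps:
Z(S, K) = 8
Z(-18, -12) - 9051*55 = 8 - 9051*55 = 8 - 1293*385 = 8 - 497805 = -497797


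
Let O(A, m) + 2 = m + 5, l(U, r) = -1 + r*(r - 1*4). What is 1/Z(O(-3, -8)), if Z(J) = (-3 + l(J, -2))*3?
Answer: 1/24 ≈ 0.041667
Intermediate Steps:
l(U, r) = -1 + r*(-4 + r) (l(U, r) = -1 + r*(r - 4) = -1 + r*(-4 + r))
O(A, m) = 3 + m (O(A, m) = -2 + (m + 5) = -2 + (5 + m) = 3 + m)
Z(J) = 24 (Z(J) = (-3 + (-1 + (-2)**2 - 4*(-2)))*3 = (-3 + (-1 + 4 + 8))*3 = (-3 + 11)*3 = 8*3 = 24)
1/Z(O(-3, -8)) = 1/24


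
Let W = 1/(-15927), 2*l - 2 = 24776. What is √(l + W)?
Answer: √3142709301054/15927 ≈ 111.31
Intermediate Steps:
l = 12389 (l = 1 + (½)*24776 = 1 + 12388 = 12389)
W = -1/15927 ≈ -6.2787e-5
√(l + W) = √(12389 - 1/15927) = √(197319602/15927) = √3142709301054/15927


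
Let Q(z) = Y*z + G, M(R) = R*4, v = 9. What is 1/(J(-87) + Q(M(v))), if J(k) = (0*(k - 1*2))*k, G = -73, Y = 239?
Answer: 1/8531 ≈ 0.00011722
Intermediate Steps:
M(R) = 4*R
Q(z) = -73 + 239*z (Q(z) = 239*z - 73 = -73 + 239*z)
J(k) = 0 (J(k) = (0*(k - 2))*k = (0*(-2 + k))*k = 0*k = 0)
1/(J(-87) + Q(M(v))) = 1/(0 + (-73 + 239*(4*9))) = 1/(0 + (-73 + 239*36)) = 1/(0 + (-73 + 8604)) = 1/(0 + 8531) = 1/8531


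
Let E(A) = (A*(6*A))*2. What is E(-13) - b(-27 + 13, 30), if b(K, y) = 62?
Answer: 1966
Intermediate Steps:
E(A) = 12*A**2 (E(A) = (6*A**2)*2 = 12*A**2)
E(-13) - b(-27 + 13, 30) = 12*(-13)**2 - 1*62 = 12*169 - 62 = 2028 - 62 = 1966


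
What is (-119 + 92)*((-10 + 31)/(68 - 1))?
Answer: -567/67 ≈ -8.4627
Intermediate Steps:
(-119 + 92)*((-10 + 31)/(68 - 1)) = -567/67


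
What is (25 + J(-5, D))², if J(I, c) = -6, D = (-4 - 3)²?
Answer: 361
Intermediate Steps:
D = 49 (D = (-7)² = 49)
(25 + J(-5, D))² = (25 - 6)² = 19² = 361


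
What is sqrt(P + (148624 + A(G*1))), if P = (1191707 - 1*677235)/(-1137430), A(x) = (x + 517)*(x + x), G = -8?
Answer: 2*sqrt(231817594480185)/81245 ≈ 374.81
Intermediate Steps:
A(x) = 2*x*(517 + x) (A(x) = (517 + x)*(2*x) = 2*x*(517 + x))
P = -36748/81245 (P = (1191707 - 677235)*(-1/1137430) = 514472*(-1/1137430) = -36748/81245 ≈ -0.45231)
sqrt(P + (148624 + A(G*1))) = sqrt(-36748/81245 + (148624 + 2*(-8*1)*(517 - 8*1))) = sqrt(-36748/81245 + (148624 + 2*(-8)*(517 - 8))) = sqrt(-36748/81245 + (148624 + 2*(-8)*509)) = sqrt(-36748/81245 + (148624 - 8144)) = sqrt(-36748/81245 + 140480) = sqrt(11413260852/81245) = 2*sqrt(231817594480185)/81245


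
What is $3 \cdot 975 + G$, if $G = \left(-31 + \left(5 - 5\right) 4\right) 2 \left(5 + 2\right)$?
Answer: $2491$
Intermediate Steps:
$G = -434$ ($G = \left(-31 + 0 \cdot 4\right) 2 \cdot 7 = \left(-31 + 0\right) 14 = \left(-31\right) 14 = -434$)
$3 \cdot 975 + G = 3 \cdot 975 - 434 = 2925 - 434 = 2491$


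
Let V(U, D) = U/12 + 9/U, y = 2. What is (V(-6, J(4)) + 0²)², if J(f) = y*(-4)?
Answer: 4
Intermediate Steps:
J(f) = -8 (J(f) = 2*(-4) = -8)
V(U, D) = 9/U + U/12 (V(U, D) = U*(1/12) + 9/U = U/12 + 9/U = 9/U + U/12)
(V(-6, J(4)) + 0²)² = ((9/(-6) + (1/12)*(-6)) + 0²)² = ((9*(-⅙) - ½) + 0)² = ((-3/2 - ½) + 0)² = (-2 + 0)² = (-2)² = 4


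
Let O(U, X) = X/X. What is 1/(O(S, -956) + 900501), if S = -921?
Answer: 1/900502 ≈ 1.1105e-6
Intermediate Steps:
O(U, X) = 1
1/(O(S, -956) + 900501) = 1/(1 + 900501) = 1/900502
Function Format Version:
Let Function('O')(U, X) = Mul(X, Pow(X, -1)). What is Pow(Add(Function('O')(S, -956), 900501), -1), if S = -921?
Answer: Rational(1, 900502) ≈ 1.1105e-6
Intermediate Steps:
Function('O')(U, X) = 1
Pow(Add(Function('O')(S, -956), 900501), -1) = Pow(Add(1, 900501), -1) = Pow(900502, -1) = Rational(1, 900502)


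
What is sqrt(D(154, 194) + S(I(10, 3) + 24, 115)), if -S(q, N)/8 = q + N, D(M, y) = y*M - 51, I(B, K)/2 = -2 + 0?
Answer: sqrt(28745) ≈ 169.54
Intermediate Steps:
I(B, K) = -4 (I(B, K) = 2*(-2 + 0) = 2*(-2) = -4)
D(M, y) = -51 + M*y (D(M, y) = M*y - 51 = -51 + M*y)
S(q, N) = -8*N - 8*q (S(q, N) = -8*(q + N) = -8*(N + q) = -8*N - 8*q)
sqrt(D(154, 194) + S(I(10, 3) + 24, 115)) = sqrt((-51 + 154*194) + (-8*115 - 8*(-4 + 24))) = sqrt((-51 + 29876) + (-920 - 8*20)) = sqrt(29825 + (-920 - 160)) = sqrt(29825 - 1080) = sqrt(28745)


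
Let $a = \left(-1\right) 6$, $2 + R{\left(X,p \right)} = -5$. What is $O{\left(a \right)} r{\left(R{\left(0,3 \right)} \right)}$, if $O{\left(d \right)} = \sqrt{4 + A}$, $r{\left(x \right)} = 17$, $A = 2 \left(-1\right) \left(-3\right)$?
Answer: $17 \sqrt{10} \approx 53.759$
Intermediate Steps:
$R{\left(X,p \right)} = -7$ ($R{\left(X,p \right)} = -2 - 5 = -7$)
$a = -6$
$A = 6$ ($A = \left(-2\right) \left(-3\right) = 6$)
$O{\left(d \right)} = \sqrt{10}$ ($O{\left(d \right)} = \sqrt{4 + 6} = \sqrt{10}$)
$O{\left(a \right)} r{\left(R{\left(0,3 \right)} \right)} = \sqrt{10} \cdot 17 = 17 \sqrt{10}$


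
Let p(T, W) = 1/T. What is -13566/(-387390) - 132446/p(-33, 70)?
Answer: 282195409931/64565 ≈ 4.3707e+6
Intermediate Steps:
-13566/(-387390) - 132446/p(-33, 70) = -13566/(-387390) - 132446/(1/(-33)) = -13566*(-1/387390) - 132446/(-1/33) = 2261/64565 - 132446*(-33) = 2261/64565 + 4370718 = 282195409931/64565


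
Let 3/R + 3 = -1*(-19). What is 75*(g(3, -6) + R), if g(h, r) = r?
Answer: -6975/16 ≈ -435.94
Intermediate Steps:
R = 3/16 (R = 3/(-3 - 1*(-19)) = 3/(-3 + 19) = 3/16 ≈ 0.18750)
75*(g(3, -6) + R) = 75*(-6 + 3/16) = 75*(-93/16) = -6975/16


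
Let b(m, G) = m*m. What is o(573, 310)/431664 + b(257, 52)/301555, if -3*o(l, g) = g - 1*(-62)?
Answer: 7118395679/32542609380 ≈ 0.21874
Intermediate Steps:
b(m, G) = m**2
o(l, g) = -62/3 - g/3 (o(l, g) = -(g - 1*(-62))/3 = -(g + 62)/3 = -(62 + g)/3 = -62/3 - g/3)
o(573, 310)/431664 + b(257, 52)/301555 = (-62/3 - 1/3*310)/431664 + 257**2/301555 = (-62/3 - 310/3)*(1/431664) + 66049*(1/301555) = -124*1/431664 + 66049/301555 = -31/107916 + 66049/301555 = 7118395679/32542609380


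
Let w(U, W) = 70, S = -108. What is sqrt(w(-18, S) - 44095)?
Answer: 5*I*sqrt(1761) ≈ 209.82*I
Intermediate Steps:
sqrt(w(-18, S) - 44095) = sqrt(70 - 44095) = sqrt(-44025) = 5*I*sqrt(1761)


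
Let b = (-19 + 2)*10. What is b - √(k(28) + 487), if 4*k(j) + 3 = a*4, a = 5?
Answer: -170 - √1965/2 ≈ -192.16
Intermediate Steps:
k(j) = 17/4 (k(j) = -¾ + (5*4)/4 = -¾ + (¼)*20 = -¾ + 5 = 17/4)
b = -170 (b = -17*10 = -170)
b - √(k(28) + 487) = -170 - √(17/4 + 487) = -170 - √(1965/4) = -170 - √1965/2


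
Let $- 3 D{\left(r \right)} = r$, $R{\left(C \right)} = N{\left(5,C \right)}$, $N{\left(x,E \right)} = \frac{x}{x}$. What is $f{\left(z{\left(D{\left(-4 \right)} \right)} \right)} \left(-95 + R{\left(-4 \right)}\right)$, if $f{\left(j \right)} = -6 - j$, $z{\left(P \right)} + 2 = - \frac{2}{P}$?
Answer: $235$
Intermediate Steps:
$N{\left(x,E \right)} = 1$
$R{\left(C \right)} = 1$
$D{\left(r \right)} = - \frac{r}{3}$
$z{\left(P \right)} = -2 - \frac{2}{P}$
$f{\left(z{\left(D{\left(-4 \right)} \right)} \right)} \left(-95 + R{\left(-4 \right)}\right) = \left(-6 - \left(-2 - \frac{2}{\left(- \frac{1}{3}\right) \left(-4\right)}\right)\right) \left(-95 + 1\right) = \left(-6 - \left(-2 - \frac{2}{\frac{4}{3}}\right)\right) \left(-94\right) = \left(-6 - \left(-2 - \frac{3}{2}\right)\right) \left(-94\right) = \left(-6 - - \frac{7}{2}\right) \left(-94\right) = \left(-6 + \frac{7}{2}\right) \left(-94\right) = \left(- \frac{5}{2}\right) \left(-94\right) = 235$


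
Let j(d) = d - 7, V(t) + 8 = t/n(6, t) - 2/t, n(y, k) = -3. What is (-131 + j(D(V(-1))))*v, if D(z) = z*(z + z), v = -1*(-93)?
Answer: -20584/3 ≈ -6861.3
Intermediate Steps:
v = 93
V(t) = -8 - 2/t - t/3 (V(t) = -8 + (t/(-3) - 2/t) = -8 + (t*(-⅓) - 2/t) = -8 + (-t/3 - 2/t) = -8 + (-2/t - t/3) = -8 - 2/t - t/3)
D(z) = 2*z² (D(z) = z*(2*z) = 2*z²)
j(d) = -7 + d
(-131 + j(D(V(-1))))*v = (-131 + (-7 + 2*(-8 - 2/(-1) - ⅓*(-1))²))*93 = (-131 + (-7 + 2*(-8 - 2*(-1) + ⅓)²))*93 = (-131 + (-7 + 2*(-8 + 2 + ⅓)²))*93 = (-131 + (-7 + 2*(-17/3)²))*93 = (-131 + (-7 + 2*(289/9)))*93 = (-131 + (-7 + 578/9))*93 = (-131 + 515/9)*93 = -664/9*93 = -20584/3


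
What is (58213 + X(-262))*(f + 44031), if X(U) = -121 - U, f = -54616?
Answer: -617677090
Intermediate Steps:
(58213 + X(-262))*(f + 44031) = (58213 + (-121 - 1*(-262)))*(-54616 + 44031) = (58213 + (-121 + 262))*(-10585) = (58213 + 141)*(-10585) = 58354*(-10585) = -617677090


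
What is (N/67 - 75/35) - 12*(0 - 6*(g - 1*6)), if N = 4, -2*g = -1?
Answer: -186701/469 ≈ -398.08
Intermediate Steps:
g = ½ (g = -½*(-1) = ½ ≈ 0.50000)
(N/67 - 75/35) - 12*(0 - 6*(g - 1*6)) = (4/67 - 75/35) - 12*(0 - 6*(½ - 1*6)) = (4*(1/67) - 75*1/35) - 12*(0 - 6*(½ - 6)) = (4/67 - 15/7) - 12*(0 - 6*(-11/2)) = -977/469 - 12*(0 + 33) = -977/469 - 12*33 = -977/469 - 396 = -186701/469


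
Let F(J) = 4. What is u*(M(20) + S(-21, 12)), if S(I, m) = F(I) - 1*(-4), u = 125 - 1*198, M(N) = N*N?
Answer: -29784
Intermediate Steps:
M(N) = N²
u = -73 (u = 125 - 198 = -73)
S(I, m) = 8 (S(I, m) = 4 - 1*(-4) = 4 + 4 = 8)
u*(M(20) + S(-21, 12)) = -73*(20² + 8) = -73*(400 + 8) = -73*408 = -29784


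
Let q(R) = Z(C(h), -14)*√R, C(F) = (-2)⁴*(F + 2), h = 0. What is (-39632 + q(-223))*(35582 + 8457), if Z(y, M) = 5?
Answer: -1745353648 + 220195*I*√223 ≈ -1.7454e+9 + 3.2882e+6*I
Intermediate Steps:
C(F) = 32 + 16*F (C(F) = 16*(2 + F) = 32 + 16*F)
q(R) = 5*√R
(-39632 + q(-223))*(35582 + 8457) = (-39632 + 5*√(-223))*(35582 + 8457) = (-39632 + 5*(I*√223))*44039 = (-39632 + 5*I*√223)*44039 = -1745353648 + 220195*I*√223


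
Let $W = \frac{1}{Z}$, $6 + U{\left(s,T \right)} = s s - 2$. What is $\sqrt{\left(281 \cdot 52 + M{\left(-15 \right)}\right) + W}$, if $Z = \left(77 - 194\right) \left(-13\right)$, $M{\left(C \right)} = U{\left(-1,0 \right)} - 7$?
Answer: $\frac{\sqrt{22203559}}{39} \approx 120.82$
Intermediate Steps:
$U{\left(s,T \right)} = -8 + s^{2}$ ($U{\left(s,T \right)} = -6 + \left(s s - 2\right) = -6 + \left(s^{2} - 2\right) = -6 + \left(-2 + s^{2}\right) = -8 + s^{2}$)
$M{\left(C \right)} = -14$ ($M{\left(C \right)} = \left(-8 + \left(-1\right)^{2}\right) - 7 = \left(-8 + 1\right) - 7 = -7 - 7 = -14$)
$Z = 1521$ ($Z = \left(-117\right) \left(-13\right) = 1521$)
$W = \frac{1}{1521} \approx 0.00065746$
$\sqrt{\left(281 \cdot 52 + M{\left(-15 \right)}\right) + W} = \sqrt{\left(281 \cdot 52 - 14\right) + \frac{1}{1521}} = \sqrt{\left(14612 - 14\right) + \frac{1}{1521}} = \sqrt{14598 + \frac{1}{1521}} = \sqrt{\frac{22203559}{1521}} = \frac{\sqrt{22203559}}{39}$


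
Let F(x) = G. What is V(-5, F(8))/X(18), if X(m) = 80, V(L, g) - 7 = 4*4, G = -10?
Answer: 23/80 ≈ 0.28750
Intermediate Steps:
F(x) = -10
V(L, g) = 23 (V(L, g) = 7 + 4*4 = 7 + 16 = 23)
V(-5, F(8))/X(18) = 23/80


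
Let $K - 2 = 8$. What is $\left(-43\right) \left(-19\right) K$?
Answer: $8170$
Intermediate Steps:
$K = 10$ ($K = 2 + 8 = 10$)
$\left(-43\right) \left(-19\right) K = \left(-43\right) \left(-19\right) 10 = 817 \cdot 10 = 8170$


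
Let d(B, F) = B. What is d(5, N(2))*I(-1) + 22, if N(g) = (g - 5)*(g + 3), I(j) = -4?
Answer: 2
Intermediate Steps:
N(g) = (-5 + g)*(3 + g)
d(5, N(2))*I(-1) + 22 = 5*(-4) + 22 = -20 + 22 = 2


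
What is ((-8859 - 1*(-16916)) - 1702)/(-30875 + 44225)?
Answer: 1271/2670 ≈ 0.47603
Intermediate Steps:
((-8859 - 1*(-16916)) - 1702)/(-30875 + 44225) = ((-8859 + 16916) - 1702)/13350 = (8057 - 1702)*(1/13350) = 6355*(1/13350) = 1271/2670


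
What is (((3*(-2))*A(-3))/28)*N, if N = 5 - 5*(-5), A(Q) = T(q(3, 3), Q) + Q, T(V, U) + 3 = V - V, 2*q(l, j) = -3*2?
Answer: 270/7 ≈ 38.571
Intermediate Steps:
q(l, j) = -3 (q(l, j) = (-3*2)/2 = (1/2)*(-6) = -3)
T(V, U) = -3 (T(V, U) = -3 + (V - V) = -3 + 0 = -3)
A(Q) = -3 + Q
N = 30 (N = 5 + 25 = 30)
(((3*(-2))*A(-3))/28)*N = (((3*(-2))*(-3 - 3))/28)*30 = ((-6*(-6))/28)*30 = ((1/28)*36)*30 = (9/7)*30 = 270/7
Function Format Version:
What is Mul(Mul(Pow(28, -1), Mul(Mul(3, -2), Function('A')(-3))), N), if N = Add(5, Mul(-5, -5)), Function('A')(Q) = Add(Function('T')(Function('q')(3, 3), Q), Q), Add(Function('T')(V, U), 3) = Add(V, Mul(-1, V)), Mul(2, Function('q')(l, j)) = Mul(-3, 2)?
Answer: Rational(270, 7) ≈ 38.571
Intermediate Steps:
Function('q')(l, j) = -3 (Function('q')(l, j) = Mul(Rational(1, 2), Mul(-3, 2)) = Mul(Rational(1, 2), -6) = -3)
Function('T')(V, U) = -3 (Function('T')(V, U) = Add(-3, Add(V, Mul(-1, V))) = Add(-3, 0) = -3)
Function('A')(Q) = Add(-3, Q)
N = 30 (N = Add(5, 25) = 30)
Mul(Mul(Pow(28, -1), Mul(Mul(3, -2), Function('A')(-3))), N) = Mul(Mul(Pow(28, -1), Mul(Mul(3, -2), Add(-3, -3))), 30) = Mul(Mul(Rational(1, 28), Mul(-6, -6)), 30) = Mul(Mul(Rational(1, 28), 36), 30) = Mul(Rational(9, 7), 30) = Rational(270, 7)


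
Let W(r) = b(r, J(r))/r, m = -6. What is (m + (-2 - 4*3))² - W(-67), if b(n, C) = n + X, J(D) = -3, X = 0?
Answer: 399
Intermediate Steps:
b(n, C) = n (b(n, C) = n + 0 = n)
W(r) = 1 (W(r) = r/r = 1)
(m + (-2 - 4*3))² - W(-67) = (-6 + (-2 - 4*3))² - 1*1 = (-6 + (-2 - 12))² - 1 = (-6 - 14)² - 1 = (-20)² - 1 = 400 - 1 = 399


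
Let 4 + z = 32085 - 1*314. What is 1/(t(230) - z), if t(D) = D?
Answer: -1/31537 ≈ -3.1709e-5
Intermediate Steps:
z = 31767 (z = -4 + (32085 - 1*314) = -4 + (32085 - 314) = -4 + 31771 = 31767)
1/(t(230) - z) = 1/(230 - 1*31767) = 1/(230 - 31767) = 1/(-31537) = -1/31537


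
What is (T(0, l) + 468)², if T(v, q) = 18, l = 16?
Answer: 236196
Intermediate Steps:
(T(0, l) + 468)² = (18 + 468)² = 486² = 236196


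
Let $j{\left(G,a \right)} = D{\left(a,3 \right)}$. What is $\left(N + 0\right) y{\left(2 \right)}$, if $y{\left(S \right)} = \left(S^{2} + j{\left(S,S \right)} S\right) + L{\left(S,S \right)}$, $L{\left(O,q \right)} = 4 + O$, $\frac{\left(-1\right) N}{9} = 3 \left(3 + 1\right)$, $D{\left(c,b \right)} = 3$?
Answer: $-1728$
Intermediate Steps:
$j{\left(G,a \right)} = 3$
$N = -108$ ($N = - 9 \cdot 3 \left(3 + 1\right) = - 9 \cdot 3 \cdot 4 = \left(-9\right) 12 = -108$)
$y{\left(S \right)} = 4 + S^{2} + 4 S$ ($y{\left(S \right)} = \left(S^{2} + 3 S\right) + \left(4 + S\right) = 4 + S^{2} + 4 S$)
$\left(N + 0\right) y{\left(2 \right)} = \left(-108 + 0\right) \left(4 + 2^{2} + 4 \cdot 2\right) = - 108 \left(4 + 4 + 8\right) = \left(-108\right) 16 = -1728$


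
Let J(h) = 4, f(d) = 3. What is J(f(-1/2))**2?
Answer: 16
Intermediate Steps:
J(f(-1/2))**2 = 4**2 = 16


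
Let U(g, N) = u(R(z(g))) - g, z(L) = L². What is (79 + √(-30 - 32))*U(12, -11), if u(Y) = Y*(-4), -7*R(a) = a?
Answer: 38868/7 + 492*I*√62/7 ≈ 5552.6 + 553.43*I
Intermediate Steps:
R(a) = -a/7
u(Y) = -4*Y
U(g, N) = -g + 4*g²/7 (U(g, N) = -(-4)*g²/7 - g = 4*g²/7 - g = -g + 4*g²/7)
(79 + √(-30 - 32))*U(12, -11) = (79 + √(-30 - 32))*((⅐)*12*(-7 + 4*12)) = (79 + √(-62))*((⅐)*12*(-7 + 48)) = (79 + I*√62)*((⅐)*12*41) = (79 + I*√62)*(492/7) = 38868/7 + 492*I*√62/7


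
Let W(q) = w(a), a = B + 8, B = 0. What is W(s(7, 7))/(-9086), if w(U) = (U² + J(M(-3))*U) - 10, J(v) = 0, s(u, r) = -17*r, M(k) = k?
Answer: -27/4543 ≈ -0.0059432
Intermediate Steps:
a = 8 (a = 0 + 8 = 8)
w(U) = -10 + U² (w(U) = (U² + 0*U) - 10 = (U² + 0) - 10 = U² - 10 = -10 + U²)
W(q) = 54 (W(q) = -10 + 8² = -10 + 64 = 54)
W(s(7, 7))/(-9086) = 54/(-9086) = 54*(-1/9086) = -27/4543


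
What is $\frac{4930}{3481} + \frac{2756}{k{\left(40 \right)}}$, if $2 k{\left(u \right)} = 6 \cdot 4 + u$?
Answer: $\frac{2437849}{27848} \approx 87.541$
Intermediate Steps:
$k{\left(u \right)} = 12 + \frac{u}{2}$ ($k{\left(u \right)} = \frac{6 \cdot 4 + u}{2} = \frac{24 + u}{2} = 12 + \frac{u}{2}$)
$\frac{4930}{3481} + \frac{2756}{k{\left(40 \right)}} = \frac{4930}{3481} + \frac{2756}{12 + \frac{1}{2} \cdot 40} = 4930 \cdot \frac{1}{3481} + \frac{2756}{12 + 20} = \frac{4930}{3481} + \frac{2756}{32} = \frac{4930}{3481} + 2756 \cdot \frac{1}{32} = \frac{4930}{3481} + \frac{689}{8} = \frac{2437849}{27848}$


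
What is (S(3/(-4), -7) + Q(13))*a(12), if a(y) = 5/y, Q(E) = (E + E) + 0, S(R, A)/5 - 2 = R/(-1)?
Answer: 265/16 ≈ 16.563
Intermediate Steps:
S(R, A) = 10 - 5*R (S(R, A) = 10 + 5*(R/(-1)) = 10 + 5*(R*(-1)) = 10 + 5*(-R) = 10 - 5*R)
Q(E) = 2*E (Q(E) = 2*E + 0 = 2*E)
(S(3/(-4), -7) + Q(13))*a(12) = ((10 - 15/(-4)) + 2*13)*(5/12) = ((10 - 15*(-1)/4) + 26)*(5*(1/12)) = ((10 - 5*(-¾)) + 26)*(5/12) = ((10 + 15/4) + 26)*(5/12) = (55/4 + 26)*(5/12) = (159/4)*(5/12) = 265/16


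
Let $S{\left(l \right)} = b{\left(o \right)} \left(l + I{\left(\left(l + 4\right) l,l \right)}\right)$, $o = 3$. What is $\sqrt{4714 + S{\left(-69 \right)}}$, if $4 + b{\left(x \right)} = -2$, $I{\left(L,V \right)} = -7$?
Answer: $\sqrt{5170} \approx 71.903$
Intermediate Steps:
$b{\left(x \right)} = -6$ ($b{\left(x \right)} = -4 - 2 = -6$)
$S{\left(l \right)} = 42 - 6 l$ ($S{\left(l \right)} = - 6 \left(l - 7\right) = - 6 \left(-7 + l\right) = 42 - 6 l$)
$\sqrt{4714 + S{\left(-69 \right)}} = \sqrt{4714 + \left(42 - -414\right)} = \sqrt{4714 + \left(42 + 414\right)} = \sqrt{4714 + 456} = \sqrt{5170}$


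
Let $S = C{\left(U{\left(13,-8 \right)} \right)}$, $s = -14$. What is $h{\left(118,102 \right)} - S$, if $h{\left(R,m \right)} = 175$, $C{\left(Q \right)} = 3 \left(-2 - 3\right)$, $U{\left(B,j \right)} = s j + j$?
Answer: $190$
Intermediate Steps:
$U{\left(B,j \right)} = - 13 j$ ($U{\left(B,j \right)} = - 14 j + j = - 13 j$)
$C{\left(Q \right)} = -15$ ($C{\left(Q \right)} = 3 \left(-5\right) = -15$)
$S = -15$
$h{\left(118,102 \right)} - S = 175 - -15 = 175 + 15 = 190$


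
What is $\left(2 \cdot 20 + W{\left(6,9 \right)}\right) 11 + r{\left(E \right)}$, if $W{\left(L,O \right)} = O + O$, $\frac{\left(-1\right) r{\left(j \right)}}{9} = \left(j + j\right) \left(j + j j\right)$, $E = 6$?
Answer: $-3898$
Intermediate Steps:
$r{\left(j \right)} = - 18 j \left(j + j^{2}\right)$ ($r{\left(j \right)} = - 9 \left(j + j\right) \left(j + j j\right) = - 9 \cdot 2 j \left(j + j^{2}\right) = - 18 j \left(j + j^{2}\right)$)
$W{\left(L,O \right)} = 2 O$
$\left(2 \cdot 20 + W{\left(6,9 \right)}\right) 11 + r{\left(E \right)} = \left(2 \cdot 20 + 2 \cdot 9\right) 11 + 18 \cdot 6^{2} \left(-1 - 6\right) = \left(40 + 18\right) 11 + 18 \cdot 36 \left(-1 - 6\right) = 58 \cdot 11 + 18 \cdot 36 \left(-7\right) = 638 - 4536 = -3898$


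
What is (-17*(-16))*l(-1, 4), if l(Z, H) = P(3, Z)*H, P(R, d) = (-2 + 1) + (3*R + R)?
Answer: 11968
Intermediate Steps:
P(R, d) = -1 + 4*R
l(Z, H) = 11*H (l(Z, H) = (-1 + 4*3)*H = (-1 + 12)*H = 11*H)
(-17*(-16))*l(-1, 4) = (-17*(-16))*(11*4) = 272*44 = 11968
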